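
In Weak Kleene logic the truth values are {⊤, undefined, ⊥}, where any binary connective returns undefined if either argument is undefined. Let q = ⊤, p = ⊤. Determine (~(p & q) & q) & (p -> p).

⊥

p & q = ⊤ & ⊤ = ⊤
~(p & q) = ~⊤ = ⊥
~(p & q) & q = ⊥ & ⊤ = ⊥
p -> p = ⊤ -> ⊤ = ⊤
(~(p & q) & q) & (p -> p) = ⊥ & ⊤ = ⊥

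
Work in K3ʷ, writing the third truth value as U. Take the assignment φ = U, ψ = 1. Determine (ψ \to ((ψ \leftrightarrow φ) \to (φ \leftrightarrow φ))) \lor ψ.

ψ \leftrightarrow φ = 1 \leftrightarrow U = U
φ \leftrightarrow φ = U \leftrightarrow U = U
(ψ \leftrightarrow φ) \to (φ \leftrightarrow φ) = U \to U = U  [any arg is the third value ⇒ result is the third value]
ψ \to ((ψ \leftrightarrow φ) \to (φ \leftrightarrow φ)) = 1 \to U = U
(ψ \to ((ψ \leftrightarrow φ) \to (φ \leftrightarrow φ))) \lor ψ = U \lor 1 = U

U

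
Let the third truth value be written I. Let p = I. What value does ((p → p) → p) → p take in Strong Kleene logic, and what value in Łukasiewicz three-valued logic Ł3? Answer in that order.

In Strong Kleene logic: p → p = I → I = I  [¬I ∨ I]
(p → p) → p = I → I = I
((p → p) → p) → p = I → I = I
In Łukasiewicz three-valued logic Ł3: p → p = I → I = True  [min(1, 1−½+½)]
(p → p) → p = True → I = I
((p → p) → p) → p = I → I = True
They differ because Strong Kleene logic and Łukasiewicz three-valued logic Ł3 treat I differently under implication.

I; True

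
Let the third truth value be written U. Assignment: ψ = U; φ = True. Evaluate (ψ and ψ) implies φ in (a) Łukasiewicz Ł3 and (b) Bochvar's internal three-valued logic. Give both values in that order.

In Łukasiewicz Ł3: ψ and ψ = U and U = U
(ψ and ψ) implies φ = U implies True = True  [min(1, 1−½+1)]
In Bochvar's internal three-valued logic: ψ and ψ = U and U = U
(ψ and ψ) implies φ = U implies True = U  [any arg is the third value ⇒ result is the third value]
They differ because Łukasiewicz Ł3 and Bochvar's internal three-valued logic treat U differently under the binary connectives.

True; U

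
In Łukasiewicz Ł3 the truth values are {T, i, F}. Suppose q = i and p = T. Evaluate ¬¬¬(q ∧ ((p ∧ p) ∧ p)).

i

p ∧ p = T ∧ T = T
(p ∧ p) ∧ p = T ∧ T = T
q ∧ ((p ∧ p) ∧ p) = i ∧ T = i
¬(q ∧ ((p ∧ p) ∧ p)) = ¬i = i
¬¬(q ∧ ((p ∧ p) ∧ p)) = ¬i = i
¬¬¬(q ∧ ((p ∧ p) ∧ p)) = ¬i = i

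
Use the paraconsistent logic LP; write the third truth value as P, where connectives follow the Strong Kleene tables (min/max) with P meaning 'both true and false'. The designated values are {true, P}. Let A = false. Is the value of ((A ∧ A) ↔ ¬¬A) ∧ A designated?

A ∧ A = false ∧ false = false
¬A = ¬false = true
¬¬A = ¬true = false
(A ∧ A) ↔ ¬¬A = false ↔ false = true
((A ∧ A) ↔ ¬¬A) ∧ A = true ∧ false = false
false ∉ {true, P}.

No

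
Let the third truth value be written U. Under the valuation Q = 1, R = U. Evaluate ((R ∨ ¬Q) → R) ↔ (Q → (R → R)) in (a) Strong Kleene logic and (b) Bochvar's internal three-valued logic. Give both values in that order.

U; U

In Strong Kleene logic: ¬Q = ¬1 = 0
R ∨ ¬Q = U ∨ 0 = U
(R ∨ ¬Q) → R = U → U = U
R → R = U → U = U
Q → (R → R) = 1 → U = U
((R ∨ ¬Q) → R) ↔ (Q → (R → R)) = U ↔ U = U
In Bochvar's internal three-valued logic: ¬Q = ¬1 = 0
R ∨ ¬Q = U ∨ 0 = U
(R ∨ ¬Q) → R = U → U = U  [any arg is the third value ⇒ result is the third value]
R → R = U → U = U
Q → (R → R) = 1 → U = U
((R ∨ ¬Q) → R) ↔ (Q → (R → R)) = U ↔ U = U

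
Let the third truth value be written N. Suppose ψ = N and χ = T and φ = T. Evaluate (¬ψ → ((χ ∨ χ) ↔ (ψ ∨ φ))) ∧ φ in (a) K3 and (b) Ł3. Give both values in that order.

In K3: ¬ψ = ¬N = N
χ ∨ χ = T ∨ T = T
ψ ∨ φ = N ∨ T = T
(χ ∨ χ) ↔ (ψ ∨ φ) = T ↔ T = T
¬ψ → ((χ ∨ χ) ↔ (ψ ∨ φ)) = N → T = T
(¬ψ → ((χ ∨ χ) ↔ (ψ ∨ φ))) ∧ φ = T ∧ T = T
In Ł3: ¬ψ = ¬N = N
χ ∨ χ = T ∨ T = T
ψ ∨ φ = N ∨ T = T
(χ ∨ χ) ↔ (ψ ∨ φ) = T ↔ T = T
¬ψ → ((χ ∨ χ) ↔ (ψ ∨ φ)) = N → T = T  [min(1, 1−½+1)]
(¬ψ → ((χ ∨ χ) ↔ (ψ ∨ φ))) ∧ φ = T ∧ T = T

T; T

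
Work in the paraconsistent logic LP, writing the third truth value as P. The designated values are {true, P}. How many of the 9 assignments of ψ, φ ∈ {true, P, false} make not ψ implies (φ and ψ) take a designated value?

Of the 9 assignments, 6 give a value in {true, P}.

6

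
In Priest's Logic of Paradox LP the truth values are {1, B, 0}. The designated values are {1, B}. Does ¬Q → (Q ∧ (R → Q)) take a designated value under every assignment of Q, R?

No

Countermodel: Q=0, R=1 gives 0, which is not designated.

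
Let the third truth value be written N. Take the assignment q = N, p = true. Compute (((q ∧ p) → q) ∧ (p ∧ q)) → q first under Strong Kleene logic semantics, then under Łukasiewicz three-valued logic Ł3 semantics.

N; true

In Strong Kleene logic: q ∧ p = N ∧ true = N
(q ∧ p) → q = N → N = N  [¬N ∨ N]
p ∧ q = true ∧ N = N
((q ∧ p) → q) ∧ (p ∧ q) = N ∧ N = N
(((q ∧ p) → q) ∧ (p ∧ q)) → q = N → N = N
In Łukasiewicz three-valued logic Ł3: q ∧ p = N ∧ true = N
(q ∧ p) → q = N → N = true  [min(1, 1−½+½)]
p ∧ q = true ∧ N = N
((q ∧ p) → q) ∧ (p ∧ q) = true ∧ N = N
(((q ∧ p) → q) ∧ (p ∧ q)) → q = N → N = true
They differ because Strong Kleene logic and Łukasiewicz three-valued logic Ł3 treat N differently under implication.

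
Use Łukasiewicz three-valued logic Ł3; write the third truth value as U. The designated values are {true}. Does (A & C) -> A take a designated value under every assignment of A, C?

Every assignment of A, C over {true, U, false} gives a value in {true}.
In particular, with A=U, C=U: (A & C) -> A = true.

Yes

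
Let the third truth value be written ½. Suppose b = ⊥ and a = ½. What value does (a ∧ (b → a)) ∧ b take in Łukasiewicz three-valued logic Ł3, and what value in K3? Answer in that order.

⊥; ⊥

In Łukasiewicz three-valued logic Ł3: b → a = ⊥ → ½ = ⊤  [min(1, 1−0+½)]
a ∧ (b → a) = ½ ∧ ⊤ = ½
(a ∧ (b → a)) ∧ b = ½ ∧ ⊥ = ⊥
In K3: b → a = ⊥ → ½ = ⊤  [¬⊥ ∨ ½]
a ∧ (b → a) = ½ ∧ ⊤ = ½
(a ∧ (b → a)) ∧ b = ½ ∧ ⊥ = ⊥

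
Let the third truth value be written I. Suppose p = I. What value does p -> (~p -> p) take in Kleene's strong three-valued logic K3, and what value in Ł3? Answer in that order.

I; ⊤

In Kleene's strong three-valued logic K3: ~p = ~I = I
~p -> p = I -> I = I  [~I | I]
p -> (~p -> p) = I -> I = I
In Ł3: ~p = ~I = I
~p -> p = I -> I = ⊤
p -> (~p -> p) = I -> ⊤ = ⊤
They differ because Kleene's strong three-valued logic K3 and Ł3 treat I differently under implication.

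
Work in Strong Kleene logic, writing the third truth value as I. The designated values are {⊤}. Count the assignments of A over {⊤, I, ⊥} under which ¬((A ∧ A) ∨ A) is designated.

A=⊤: ⊥ ·
A=I: I ·
A=⊥: ⊤ ✓

1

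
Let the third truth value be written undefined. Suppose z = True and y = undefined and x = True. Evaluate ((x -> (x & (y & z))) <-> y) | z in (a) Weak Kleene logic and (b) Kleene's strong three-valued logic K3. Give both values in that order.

undefined; True

In Weak Kleene logic: y & z = undefined & True = undefined
x & (y & z) = True & undefined = undefined
x -> (x & (y & z)) = True -> undefined = undefined  [any arg is the third value ⇒ result is the third value]
(x -> (x & (y & z))) <-> y = undefined <-> undefined = undefined
((x -> (x & (y & z))) <-> y) | z = undefined | True = undefined
In Kleene's strong three-valued logic K3: y & z = undefined & True = undefined
x & (y & z) = True & undefined = undefined
x -> (x & (y & z)) = True -> undefined = undefined  [~True | undefined]
(x -> (x & (y & z))) <-> y = undefined <-> undefined = undefined
((x -> (x & (y & z))) <-> y) | z = undefined | True = True
They differ because Weak Kleene logic and Kleene's strong three-valued logic K3 treat undefined differently under the binary connectives.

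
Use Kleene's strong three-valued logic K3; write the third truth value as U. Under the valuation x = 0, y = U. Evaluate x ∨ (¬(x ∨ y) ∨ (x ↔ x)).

x ∨ y = 0 ∨ U = U
¬(x ∨ y) = ¬U = U
x ↔ x = 0 ↔ 0 = 1
¬(x ∨ y) ∨ (x ↔ x) = U ∨ 1 = 1
x ∨ (¬(x ∨ y) ∨ (x ↔ x)) = 0 ∨ 1 = 1

1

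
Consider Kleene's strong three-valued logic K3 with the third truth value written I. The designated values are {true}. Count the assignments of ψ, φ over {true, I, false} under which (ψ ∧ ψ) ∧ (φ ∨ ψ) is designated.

3

Designated under: (ψ=true, φ=true); (ψ=true, φ=I); (ψ=true, φ=false).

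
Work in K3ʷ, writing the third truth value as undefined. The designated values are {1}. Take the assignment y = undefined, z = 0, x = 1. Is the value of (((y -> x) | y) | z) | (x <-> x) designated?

y -> x = undefined -> 1 = undefined  [any arg is the third value ⇒ result is the third value]
(y -> x) | y = undefined | undefined = undefined
((y -> x) | y) | z = undefined | 0 = undefined
x <-> x = 1 <-> 1 = 1
(((y -> x) | y) | z) | (x <-> x) = undefined | 1 = undefined
undefined ∉ {1}.

No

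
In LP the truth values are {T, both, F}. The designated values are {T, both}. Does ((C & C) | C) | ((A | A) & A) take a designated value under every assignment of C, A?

No

Countermodel: C=F, A=F gives F, which is not designated.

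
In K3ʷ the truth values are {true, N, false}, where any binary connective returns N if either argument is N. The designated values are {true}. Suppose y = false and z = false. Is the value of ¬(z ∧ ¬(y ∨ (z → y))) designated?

z → y = false → false = true
y ∨ (z → y) = false ∨ true = true
¬(y ∨ (z → y)) = ¬true = false
z ∧ ¬(y ∨ (z → y)) = false ∧ false = false
¬(z ∧ ¬(y ∨ (z → y))) = ¬false = true
true ∈ {true}.

Yes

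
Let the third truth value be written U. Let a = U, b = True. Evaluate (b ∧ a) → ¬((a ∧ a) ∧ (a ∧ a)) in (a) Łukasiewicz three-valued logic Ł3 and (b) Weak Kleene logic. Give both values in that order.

True; U

In Łukasiewicz three-valued logic Ł3: b ∧ a = True ∧ U = U
a ∧ a = U ∧ U = U
a ∧ a = U ∧ U = U
(a ∧ a) ∧ (a ∧ a) = U ∧ U = U
¬((a ∧ a) ∧ (a ∧ a)) = ¬U = U
(b ∧ a) → ¬((a ∧ a) ∧ (a ∧ a)) = U → U = True  [min(1, 1−½+½)]
In Weak Kleene logic: b ∧ a = True ∧ U = U
a ∧ a = U ∧ U = U
a ∧ a = U ∧ U = U
(a ∧ a) ∧ (a ∧ a) = U ∧ U = U
¬((a ∧ a) ∧ (a ∧ a)) = ¬U = U
(b ∧ a) → ¬((a ∧ a) ∧ (a ∧ a)) = U → U = U  [any arg is the third value ⇒ result is the third value]
They differ because Łukasiewicz three-valued logic Ł3 and Weak Kleene logic treat U differently under the binary connectives.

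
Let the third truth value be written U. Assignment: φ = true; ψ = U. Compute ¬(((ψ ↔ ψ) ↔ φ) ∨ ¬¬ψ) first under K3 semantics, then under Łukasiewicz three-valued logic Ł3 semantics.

In K3: ψ ↔ ψ = U ↔ U = U
(ψ ↔ ψ) ↔ φ = U ↔ true = U
¬ψ = ¬U = U
¬¬ψ = ¬U = U
((ψ ↔ ψ) ↔ φ) ∨ ¬¬ψ = U ∨ U = U
¬(((ψ ↔ ψ) ↔ φ) ∨ ¬¬ψ) = ¬U = U
In Łukasiewicz three-valued logic Ł3: ψ ↔ ψ = U ↔ U = true
(ψ ↔ ψ) ↔ φ = true ↔ true = true
¬ψ = ¬U = U
¬¬ψ = ¬U = U
((ψ ↔ ψ) ↔ φ) ∨ ¬¬ψ = true ∨ U = true
¬(((ψ ↔ ψ) ↔ φ) ∨ ¬¬ψ) = ¬true = false
They differ because K3 and Łukasiewicz three-valued logic Ł3 treat U differently under implication.

U; false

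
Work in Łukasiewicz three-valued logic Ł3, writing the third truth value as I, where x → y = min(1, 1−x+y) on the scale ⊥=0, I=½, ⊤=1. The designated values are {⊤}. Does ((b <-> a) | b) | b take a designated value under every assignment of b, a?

Countermodel: b=I, a=⊤ gives I, which is not designated.

No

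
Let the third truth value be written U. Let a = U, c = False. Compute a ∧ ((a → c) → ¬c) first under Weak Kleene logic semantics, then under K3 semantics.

U; U

In Weak Kleene logic: a → c = U → False = U  [any arg is the third value ⇒ result is the third value]
¬c = ¬False = True
(a → c) → ¬c = U → True = U
a ∧ ((a → c) → ¬c) = U ∧ U = U
In K3: a → c = U → False = U
¬c = ¬False = True
(a → c) → ¬c = U → True = True
a ∧ ((a → c) → ¬c) = U ∧ True = U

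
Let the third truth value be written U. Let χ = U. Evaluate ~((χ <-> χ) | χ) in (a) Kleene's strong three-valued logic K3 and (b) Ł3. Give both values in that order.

In Kleene's strong three-valued logic K3: χ <-> χ = U <-> U = U
(χ <-> χ) | χ = U | U = U
~((χ <-> χ) | χ) = ~U = U
In Ł3: χ <-> χ = U <-> U = 1  [1 − |½−½|]
(χ <-> χ) | χ = 1 | U = 1
~((χ <-> χ) | χ) = ~1 = 0
They differ because Kleene's strong three-valued logic K3 and Ł3 treat U differently under implication.

U; 0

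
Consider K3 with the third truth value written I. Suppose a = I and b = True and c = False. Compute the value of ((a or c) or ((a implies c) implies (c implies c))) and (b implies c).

a or c = I or False = I
a implies c = I implies False = I  [not I or False]
c implies c = False implies False = True
(a implies c) implies (c implies c) = I implies True = True
(a or c) or ((a implies c) implies (c implies c)) = I or True = True
b implies c = True implies False = False
((a or c) or ((a implies c) implies (c implies c))) and (b implies c) = True and False = False

False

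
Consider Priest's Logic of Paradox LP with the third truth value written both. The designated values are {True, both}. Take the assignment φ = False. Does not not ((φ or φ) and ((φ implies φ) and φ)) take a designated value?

φ or φ = False or False = False
φ implies φ = False implies False = True
(φ implies φ) and φ = True and False = False
(φ or φ) and ((φ implies φ) and φ) = False and False = False
not ((φ or φ) and ((φ implies φ) and φ)) = not False = True
not not ((φ or φ) and ((φ implies φ) and φ)) = not True = False
False ∉ {True, both}.

No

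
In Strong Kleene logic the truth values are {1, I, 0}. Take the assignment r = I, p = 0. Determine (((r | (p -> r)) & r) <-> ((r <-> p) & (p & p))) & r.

p -> r = 0 -> I = 1
r | (p -> r) = I | 1 = 1
(r | (p -> r)) & r = 1 & I = I
r <-> p = I <-> 0 = I
p & p = 0 & 0 = 0
(r <-> p) & (p & p) = I & 0 = 0
((r | (p -> r)) & r) <-> ((r <-> p) & (p & p)) = I <-> 0 = I
(((r | (p -> r)) & r) <-> ((r <-> p) & (p & p))) & r = I & I = I

I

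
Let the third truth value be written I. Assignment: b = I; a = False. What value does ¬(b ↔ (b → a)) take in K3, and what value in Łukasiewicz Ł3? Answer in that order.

In K3: b → a = I → False = I  [¬I ∨ False]
b ↔ (b → a) = I ↔ I = I
¬(b ↔ (b → a)) = ¬I = I
In Łukasiewicz Ł3: b → a = I → False = I  [min(1, 1−½+0)]
b ↔ (b → a) = I ↔ I = True
¬(b ↔ (b → a)) = ¬True = False
They differ because K3 and Łukasiewicz Ł3 treat I differently under implication.

I; False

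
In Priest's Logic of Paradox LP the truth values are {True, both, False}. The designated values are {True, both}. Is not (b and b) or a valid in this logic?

No

Countermodel: b=True, a=False gives False, which is not designated.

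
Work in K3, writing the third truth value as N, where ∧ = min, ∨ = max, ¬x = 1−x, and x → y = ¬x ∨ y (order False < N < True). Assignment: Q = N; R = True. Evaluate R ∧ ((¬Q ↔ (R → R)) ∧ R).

N

¬Q = ¬N = N
R → R = True → True = True
¬Q ↔ (R → R) = N ↔ True = N
(¬Q ↔ (R → R)) ∧ R = N ∧ True = N
R ∧ ((¬Q ↔ (R → R)) ∧ R) = True ∧ N = N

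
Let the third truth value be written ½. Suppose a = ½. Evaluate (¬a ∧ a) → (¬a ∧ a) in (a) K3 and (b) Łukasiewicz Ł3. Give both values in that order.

In K3: ¬a = ¬½ = ½
¬a ∧ a = ½ ∧ ½ = ½
¬a = ¬½ = ½
¬a ∧ a = ½ ∧ ½ = ½
(¬a ∧ a) → (¬a ∧ a) = ½ → ½ = ½  [¬½ ∨ ½]
In Łukasiewicz Ł3: ¬a = ¬½ = ½
¬a ∧ a = ½ ∧ ½ = ½
¬a = ¬½ = ½
¬a ∧ a = ½ ∧ ½ = ½
(¬a ∧ a) → (¬a ∧ a) = ½ → ½ = true
They differ because K3 and Łukasiewicz Ł3 treat ½ differently under implication.

½; true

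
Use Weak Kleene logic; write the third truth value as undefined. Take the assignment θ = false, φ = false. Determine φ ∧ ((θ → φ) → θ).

false

θ → φ = false → false = true
(θ → φ) → θ = true → false = false
φ ∧ ((θ → φ) → θ) = false ∧ false = false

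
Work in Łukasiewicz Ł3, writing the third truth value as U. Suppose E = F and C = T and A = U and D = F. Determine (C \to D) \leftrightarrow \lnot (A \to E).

C \to D = T \to F = F
A \to E = U \to F = U  [min(1, 1−½+0)]
\lnot (A \to E) = \lnot U = U
(C \to D) \leftrightarrow \lnot (A \to E) = F \leftrightarrow U = U

U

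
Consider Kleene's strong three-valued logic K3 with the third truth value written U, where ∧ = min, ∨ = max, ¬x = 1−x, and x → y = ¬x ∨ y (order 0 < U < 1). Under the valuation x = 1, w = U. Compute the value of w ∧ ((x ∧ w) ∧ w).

x ∧ w = 1 ∧ U = U
(x ∧ w) ∧ w = U ∧ U = U
w ∧ ((x ∧ w) ∧ w) = U ∧ U = U

U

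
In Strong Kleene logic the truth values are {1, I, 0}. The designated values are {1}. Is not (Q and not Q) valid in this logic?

No

Countermodel: Q=I gives I, which is not designated.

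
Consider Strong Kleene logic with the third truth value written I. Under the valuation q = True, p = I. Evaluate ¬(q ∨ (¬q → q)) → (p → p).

True

¬q = ¬True = False
¬q → q = False → True = True
q ∨ (¬q → q) = True ∨ True = True
¬(q ∨ (¬q → q)) = ¬True = False
p → p = I → I = I  [¬I ∨ I]
¬(q ∨ (¬q → q)) → (p → p) = False → I = True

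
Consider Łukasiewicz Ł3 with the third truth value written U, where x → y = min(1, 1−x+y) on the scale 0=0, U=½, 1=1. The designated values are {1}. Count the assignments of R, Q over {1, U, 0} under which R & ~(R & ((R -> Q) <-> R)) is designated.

Designated under: (R=1, Q=0).

1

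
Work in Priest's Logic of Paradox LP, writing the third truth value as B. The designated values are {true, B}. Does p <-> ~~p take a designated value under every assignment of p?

Every assignment of p over {true, B, false} gives a value in {true, B}.
In particular, with p=B: p <-> ~~p = B.

Yes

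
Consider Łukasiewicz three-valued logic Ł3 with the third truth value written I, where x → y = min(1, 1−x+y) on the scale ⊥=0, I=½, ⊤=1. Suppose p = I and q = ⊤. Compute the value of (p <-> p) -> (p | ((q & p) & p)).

I

p <-> p = I <-> I = ⊤
q & p = ⊤ & I = I
(q & p) & p = I & I = I
p | ((q & p) & p) = I | I = I
(p <-> p) -> (p | ((q & p) & p)) = ⊤ -> I = I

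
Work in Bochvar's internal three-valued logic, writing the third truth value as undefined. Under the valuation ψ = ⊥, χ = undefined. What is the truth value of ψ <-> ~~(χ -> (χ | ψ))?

undefined

χ | ψ = undefined | ⊥ = undefined
χ -> (χ | ψ) = undefined -> undefined = undefined  [any arg is the third value ⇒ result is the third value]
~(χ -> (χ | ψ)) = ~undefined = undefined
~~(χ -> (χ | ψ)) = ~undefined = undefined
ψ <-> ~~(χ -> (χ | ψ)) = ⊥ <-> undefined = undefined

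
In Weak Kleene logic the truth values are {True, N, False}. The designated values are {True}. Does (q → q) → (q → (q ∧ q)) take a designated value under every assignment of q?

Countermodel: q=N gives N, which is not designated.

No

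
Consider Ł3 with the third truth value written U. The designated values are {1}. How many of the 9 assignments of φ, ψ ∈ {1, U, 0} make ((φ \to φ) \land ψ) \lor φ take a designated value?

5

Of the 9 assignments, 5 give a value in {1}.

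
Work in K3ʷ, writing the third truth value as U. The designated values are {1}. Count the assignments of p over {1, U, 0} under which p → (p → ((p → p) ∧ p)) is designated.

2

p=1: 1 ✓
p=U: U ·
p=0: 1 ✓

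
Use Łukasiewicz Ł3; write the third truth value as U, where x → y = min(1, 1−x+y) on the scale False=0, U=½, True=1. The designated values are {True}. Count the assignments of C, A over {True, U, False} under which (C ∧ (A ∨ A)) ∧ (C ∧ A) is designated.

Designated under: (C=True, A=True).

1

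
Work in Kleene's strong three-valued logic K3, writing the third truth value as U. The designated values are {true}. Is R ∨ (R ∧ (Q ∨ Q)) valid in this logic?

Countermodel: R=U, Q=true gives U, which is not designated.

No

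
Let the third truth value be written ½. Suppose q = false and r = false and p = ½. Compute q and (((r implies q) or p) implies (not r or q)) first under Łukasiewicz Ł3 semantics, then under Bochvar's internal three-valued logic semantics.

In Łukasiewicz Ł3: r implies q = false implies false = true
(r implies q) or p = true or ½ = true
not r = not false = true
not r or q = true or false = true
((r implies q) or p) implies (not r or q) = true implies true = true
q and (((r implies q) or p) implies (not r or q)) = false and true = false
In Bochvar's internal three-valued logic: r implies q = false implies false = true
(r implies q) or p = true or ½ = ½
not r = not false = true
not r or q = true or false = true
((r implies q) or p) implies (not r or q) = ½ implies true = ½
q and (((r implies q) or p) implies (not r or q)) = false and ½ = ½
They differ because Łukasiewicz Ł3 and Bochvar's internal three-valued logic treat ½ differently under the binary connectives.

false; ½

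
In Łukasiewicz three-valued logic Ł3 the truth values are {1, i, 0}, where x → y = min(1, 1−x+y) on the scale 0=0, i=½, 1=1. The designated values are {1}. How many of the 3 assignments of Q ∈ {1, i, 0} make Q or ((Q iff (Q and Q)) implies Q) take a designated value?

Q=1: 1 ✓
Q=i: i ·
Q=0: 0 ·

1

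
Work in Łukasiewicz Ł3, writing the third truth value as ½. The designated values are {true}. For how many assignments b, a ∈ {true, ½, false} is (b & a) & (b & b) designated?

1

Designated under: (b=true, a=true).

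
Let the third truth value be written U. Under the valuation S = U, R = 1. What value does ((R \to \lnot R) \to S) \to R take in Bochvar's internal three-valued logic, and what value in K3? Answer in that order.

In Bochvar's internal three-valued logic: \lnot R = \lnot 1 = 0
R \to \lnot R = 1 \to 0 = 0
(R \to \lnot R) \to S = 0 \to U = U  [any arg is the third value ⇒ result is the third value]
((R \to \lnot R) \to S) \to R = U \to 1 = U
In K3: \lnot R = \lnot 1 = 0
R \to \lnot R = 1 \to 0 = 0
(R \to \lnot R) \to S = 0 \to U = 1  [\lnot 0 \lor U]
((R \to \lnot R) \to S) \to R = 1 \to 1 = 1
They differ because Bochvar's internal three-valued logic and K3 treat U differently under the binary connectives.

U; 1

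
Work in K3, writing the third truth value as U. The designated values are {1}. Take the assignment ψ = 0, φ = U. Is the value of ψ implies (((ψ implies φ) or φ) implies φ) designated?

Yes

ψ implies φ = 0 implies U = 1
(ψ implies φ) or φ = 1 or U = 1
((ψ implies φ) or φ) implies φ = 1 implies U = U
ψ implies (((ψ implies φ) or φ) implies φ) = 0 implies U = 1
1 ∈ {1}.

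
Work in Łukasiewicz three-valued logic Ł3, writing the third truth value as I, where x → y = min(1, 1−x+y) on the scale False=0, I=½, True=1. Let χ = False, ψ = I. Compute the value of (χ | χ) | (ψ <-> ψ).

χ | χ = False | False = False
ψ <-> ψ = I <-> I = True  [1 − |½−½|]
(χ | χ) | (ψ <-> ψ) = False | True = True

True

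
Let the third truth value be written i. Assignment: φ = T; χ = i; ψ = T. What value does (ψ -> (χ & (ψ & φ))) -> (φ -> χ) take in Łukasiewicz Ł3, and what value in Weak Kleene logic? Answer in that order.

T; i

In Łukasiewicz Ł3: ψ & φ = T & T = T
χ & (ψ & φ) = i & T = i
ψ -> (χ & (ψ & φ)) = T -> i = i
φ -> χ = T -> i = i
(ψ -> (χ & (ψ & φ))) -> (φ -> χ) = i -> i = T
In Weak Kleene logic: ψ & φ = T & T = T
χ & (ψ & φ) = i & T = i
ψ -> (χ & (ψ & φ)) = T -> i = i  [any arg is the third value ⇒ result is the third value]
φ -> χ = T -> i = i
(ψ -> (χ & (ψ & φ))) -> (φ -> χ) = i -> i = i
They differ because Łukasiewicz Ł3 and Weak Kleene logic treat i differently under the binary connectives.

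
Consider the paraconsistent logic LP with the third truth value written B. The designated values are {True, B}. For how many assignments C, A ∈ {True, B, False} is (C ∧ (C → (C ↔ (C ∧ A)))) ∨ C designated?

Of the 9 assignments, 6 give a value in {True, B}.

6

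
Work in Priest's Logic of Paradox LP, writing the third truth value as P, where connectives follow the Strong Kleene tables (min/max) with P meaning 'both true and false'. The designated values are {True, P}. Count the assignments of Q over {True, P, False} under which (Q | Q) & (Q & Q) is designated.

Q=True: True ✓
Q=P: P ✓
Q=False: False ·

2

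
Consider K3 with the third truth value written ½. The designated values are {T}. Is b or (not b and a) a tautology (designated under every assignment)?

No

Countermodel: b=½, a=T gives ½, which is not designated.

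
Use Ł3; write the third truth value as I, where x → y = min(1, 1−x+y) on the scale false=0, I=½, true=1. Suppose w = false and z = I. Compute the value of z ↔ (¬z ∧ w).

I

¬z = ¬I = I
¬z ∧ w = I ∧ false = false
z ↔ (¬z ∧ w) = I ↔ false = I  [1 − |½−0|]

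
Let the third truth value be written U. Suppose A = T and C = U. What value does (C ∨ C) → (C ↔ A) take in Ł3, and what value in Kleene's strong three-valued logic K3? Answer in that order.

T; U

In Ł3: C ∨ C = U ∨ U = U
C ↔ A = U ↔ T = U
(C ∨ C) → (C ↔ A) = U → U = T
In Kleene's strong three-valued logic K3: C ∨ C = U ∨ U = U
C ↔ A = U ↔ T = U
(C ∨ C) → (C ↔ A) = U → U = U  [¬U ∨ U]
They differ because Ł3 and Kleene's strong three-valued logic K3 treat U differently under implication.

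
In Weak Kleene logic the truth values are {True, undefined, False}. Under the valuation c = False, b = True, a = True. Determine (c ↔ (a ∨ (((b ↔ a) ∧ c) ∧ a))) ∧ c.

b ↔ a = True ↔ True = True
(b ↔ a) ∧ c = True ∧ False = False
((b ↔ a) ∧ c) ∧ a = False ∧ True = False
a ∨ (((b ↔ a) ∧ c) ∧ a) = True ∨ False = True
c ↔ (a ∨ (((b ↔ a) ∧ c) ∧ a)) = False ↔ True = False
(c ↔ (a ∨ (((b ↔ a) ∧ c) ∧ a))) ∧ c = False ∧ False = False

False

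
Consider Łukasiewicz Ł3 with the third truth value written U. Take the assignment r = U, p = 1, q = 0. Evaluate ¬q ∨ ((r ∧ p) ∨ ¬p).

1

¬q = ¬0 = 1
r ∧ p = U ∧ 1 = U
¬p = ¬1 = 0
(r ∧ p) ∨ ¬p = U ∨ 0 = U
¬q ∨ ((r ∧ p) ∨ ¬p) = 1 ∨ U = 1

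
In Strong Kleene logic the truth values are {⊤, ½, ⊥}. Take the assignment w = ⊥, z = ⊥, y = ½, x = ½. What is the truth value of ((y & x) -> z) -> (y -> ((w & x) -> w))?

⊤

y & x = ½ & ½ = ½
(y & x) -> z = ½ -> ⊥ = ½  [~½ | ⊥]
w & x = ⊥ & ½ = ⊥
(w & x) -> w = ⊥ -> ⊥ = ⊤
y -> ((w & x) -> w) = ½ -> ⊤ = ⊤
((y & x) -> z) -> (y -> ((w & x) -> w)) = ½ -> ⊤ = ⊤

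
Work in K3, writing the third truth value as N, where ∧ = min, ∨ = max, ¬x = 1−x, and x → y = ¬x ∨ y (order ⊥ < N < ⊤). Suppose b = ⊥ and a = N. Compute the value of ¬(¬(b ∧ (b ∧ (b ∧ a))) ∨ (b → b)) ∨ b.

⊥

b ∧ a = ⊥ ∧ N = ⊥
b ∧ (b ∧ a) = ⊥ ∧ ⊥ = ⊥
b ∧ (b ∧ (b ∧ a)) = ⊥ ∧ ⊥ = ⊥
¬(b ∧ (b ∧ (b ∧ a))) = ¬⊥ = ⊤
b → b = ⊥ → ⊥ = ⊤
¬(b ∧ (b ∧ (b ∧ a))) ∨ (b → b) = ⊤ ∨ ⊤ = ⊤
¬(¬(b ∧ (b ∧ (b ∧ a))) ∨ (b → b)) = ¬⊤ = ⊥
¬(¬(b ∧ (b ∧ (b ∧ a))) ∨ (b → b)) ∨ b = ⊥ ∨ ⊥ = ⊥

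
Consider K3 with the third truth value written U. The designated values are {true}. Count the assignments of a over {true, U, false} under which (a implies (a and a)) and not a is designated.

a=true: false ·
a=U: U ·
a=false: true ✓

1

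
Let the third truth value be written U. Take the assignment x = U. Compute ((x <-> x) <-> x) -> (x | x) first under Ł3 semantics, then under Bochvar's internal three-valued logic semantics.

In Ł3: x <-> x = U <-> U = ⊤  [1 − |½−½|]
(x <-> x) <-> x = ⊤ <-> U = U
x | x = U | U = U
((x <-> x) <-> x) -> (x | x) = U -> U = ⊤
In Bochvar's internal three-valued logic: x <-> x = U <-> U = U
(x <-> x) <-> x = U <-> U = U
x | x = U | U = U
((x <-> x) <-> x) -> (x | x) = U -> U = U  [any arg is the third value ⇒ result is the third value]
They differ because Ł3 and Bochvar's internal three-valued logic treat U differently under the binary connectives.

⊤; U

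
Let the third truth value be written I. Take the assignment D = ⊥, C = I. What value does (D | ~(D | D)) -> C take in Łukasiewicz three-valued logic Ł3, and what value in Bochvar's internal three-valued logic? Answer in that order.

I; I

In Łukasiewicz three-valued logic Ł3: D | D = ⊥ | ⊥ = ⊥
~(D | D) = ~⊥ = ⊤
D | ~(D | D) = ⊥ | ⊤ = ⊤
(D | ~(D | D)) -> C = ⊤ -> I = I
In Bochvar's internal three-valued logic: D | D = ⊥ | ⊥ = ⊥
~(D | D) = ~⊥ = ⊤
D | ~(D | D) = ⊥ | ⊤ = ⊤
(D | ~(D | D)) -> C = ⊤ -> I = I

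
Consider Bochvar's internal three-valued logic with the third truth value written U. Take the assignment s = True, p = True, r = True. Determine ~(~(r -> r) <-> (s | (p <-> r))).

r -> r = True -> True = True
~(r -> r) = ~True = False
p <-> r = True <-> True = True
s | (p <-> r) = True | True = True
~(r -> r) <-> (s | (p <-> r)) = False <-> True = False
~(~(r -> r) <-> (s | (p <-> r))) = ~False = True

True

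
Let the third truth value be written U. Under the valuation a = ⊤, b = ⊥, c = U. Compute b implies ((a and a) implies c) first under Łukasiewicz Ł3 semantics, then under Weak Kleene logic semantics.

⊤; U

In Łukasiewicz Ł3: a and a = ⊤ and ⊤ = ⊤
(a and a) implies c = ⊤ implies U = U  [min(1, 1−1+½)]
b implies ((a and a) implies c) = ⊥ implies U = ⊤
In Weak Kleene logic: a and a = ⊤ and ⊤ = ⊤
(a and a) implies c = ⊤ implies U = U  [any arg is the third value ⇒ result is the third value]
b implies ((a and a) implies c) = ⊥ implies U = U
They differ because Łukasiewicz Ł3 and Weak Kleene logic treat U differently under the binary connectives.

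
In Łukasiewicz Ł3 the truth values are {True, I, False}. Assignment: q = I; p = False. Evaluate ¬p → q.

¬p = ¬False = True
¬p → q = True → I = I  [min(1, 1−1+½)]

I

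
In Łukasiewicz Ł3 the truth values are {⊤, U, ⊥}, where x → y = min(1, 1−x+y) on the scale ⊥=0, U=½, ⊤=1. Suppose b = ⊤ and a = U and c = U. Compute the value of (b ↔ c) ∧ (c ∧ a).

b ↔ c = ⊤ ↔ U = U
c ∧ a = U ∧ U = U
(b ↔ c) ∧ (c ∧ a) = U ∧ U = U

U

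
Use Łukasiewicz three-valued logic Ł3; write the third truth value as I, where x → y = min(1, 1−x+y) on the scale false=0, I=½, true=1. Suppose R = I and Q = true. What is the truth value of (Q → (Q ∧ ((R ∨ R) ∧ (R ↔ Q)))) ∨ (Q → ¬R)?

R ∨ R = I ∨ I = I
R ↔ Q = I ↔ true = I  [1 − |½−1|]
(R ∨ R) ∧ (R ↔ Q) = I ∧ I = I
Q ∧ ((R ∨ R) ∧ (R ↔ Q)) = true ∧ I = I
Q → (Q ∧ ((R ∨ R) ∧ (R ↔ Q))) = true → I = I
¬R = ¬I = I
Q → ¬R = true → I = I
(Q → (Q ∧ ((R ∨ R) ∧ (R ↔ Q)))) ∨ (Q → ¬R) = I ∨ I = I

I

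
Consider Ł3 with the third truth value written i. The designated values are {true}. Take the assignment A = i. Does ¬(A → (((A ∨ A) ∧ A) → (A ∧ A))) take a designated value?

A ∨ A = i ∨ i = i
(A ∨ A) ∧ A = i ∧ i = i
A ∧ A = i ∧ i = i
((A ∨ A) ∧ A) → (A ∧ A) = i → i = true
A → (((A ∨ A) ∧ A) → (A ∧ A)) = i → true = true
¬(A → (((A ∨ A) ∧ A) → (A ∧ A))) = ¬true = false
false ∉ {true}.

No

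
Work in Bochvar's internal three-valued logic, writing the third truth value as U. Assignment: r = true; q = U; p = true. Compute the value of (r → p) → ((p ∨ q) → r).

r → p = true → true = true
p ∨ q = true ∨ U = U
(p ∨ q) → r = U → true = U  [any arg is the third value ⇒ result is the third value]
(r → p) → ((p ∨ q) → r) = true → U = U

U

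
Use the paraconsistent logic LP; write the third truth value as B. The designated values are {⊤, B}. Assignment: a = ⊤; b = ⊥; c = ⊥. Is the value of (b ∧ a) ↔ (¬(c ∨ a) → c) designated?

b ∧ a = ⊥ ∧ ⊤ = ⊥
c ∨ a = ⊥ ∨ ⊤ = ⊤
¬(c ∨ a) = ¬⊤ = ⊥
¬(c ∨ a) → c = ⊥ → ⊥ = ⊤
(b ∧ a) ↔ (¬(c ∨ a) → c) = ⊥ ↔ ⊤ = ⊥
⊥ ∉ {⊤, B}.

No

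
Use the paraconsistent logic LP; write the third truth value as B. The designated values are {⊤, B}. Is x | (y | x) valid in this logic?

Countermodel: x=⊥, y=⊥ gives ⊥, which is not designated.

No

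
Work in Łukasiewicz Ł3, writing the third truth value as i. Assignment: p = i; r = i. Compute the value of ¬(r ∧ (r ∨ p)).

i

r ∨ p = i ∨ i = i
r ∧ (r ∨ p) = i ∧ i = i
¬(r ∧ (r ∨ p)) = ¬i = i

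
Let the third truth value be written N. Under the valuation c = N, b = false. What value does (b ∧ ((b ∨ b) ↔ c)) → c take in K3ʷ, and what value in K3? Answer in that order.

In K3ʷ: b ∨ b = false ∨ false = false
(b ∨ b) ↔ c = false ↔ N = N
b ∧ ((b ∨ b) ↔ c) = false ∧ N = N
(b ∧ ((b ∨ b) ↔ c)) → c = N → N = N  [any arg is the third value ⇒ result is the third value]
In K3: b ∨ b = false ∨ false = false
(b ∨ b) ↔ c = false ↔ N = N
b ∧ ((b ∨ b) ↔ c) = false ∧ N = false
(b ∧ ((b ∨ b) ↔ c)) → c = false → N = true  [¬false ∨ N]
They differ because K3ʷ and K3 treat N differently under the binary connectives.

N; true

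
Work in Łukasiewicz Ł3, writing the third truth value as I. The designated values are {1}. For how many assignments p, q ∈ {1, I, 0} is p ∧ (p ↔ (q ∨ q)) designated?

1

Designated under: (p=1, q=1).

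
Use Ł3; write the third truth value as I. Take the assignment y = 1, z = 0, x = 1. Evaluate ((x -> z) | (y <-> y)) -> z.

0

x -> z = 1 -> 0 = 0
y <-> y = 1 <-> 1 = 1
(x -> z) | (y <-> y) = 0 | 1 = 1
((x -> z) | (y <-> y)) -> z = 1 -> 0 = 0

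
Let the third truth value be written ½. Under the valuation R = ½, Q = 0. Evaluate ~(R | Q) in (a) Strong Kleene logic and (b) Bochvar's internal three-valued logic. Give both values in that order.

In Strong Kleene logic: R | Q = ½ | 0 = ½
~(R | Q) = ~½ = ½
In Bochvar's internal three-valued logic: R | Q = ½ | 0 = ½
~(R | Q) = ~½ = ½

½; ½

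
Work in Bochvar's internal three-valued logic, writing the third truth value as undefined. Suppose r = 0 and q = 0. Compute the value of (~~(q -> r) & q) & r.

0

q -> r = 0 -> 0 = 1
~(q -> r) = ~1 = 0
~~(q -> r) = ~0 = 1
~~(q -> r) & q = 1 & 0 = 0
(~~(q -> r) & q) & r = 0 & 0 = 0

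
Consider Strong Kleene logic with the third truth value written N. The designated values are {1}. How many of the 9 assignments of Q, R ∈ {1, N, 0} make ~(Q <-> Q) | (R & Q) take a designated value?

Designated under: (Q=1, R=1).

1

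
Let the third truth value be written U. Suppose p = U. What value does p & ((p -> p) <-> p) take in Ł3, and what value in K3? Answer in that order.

In Ł3: p -> p = U -> U = True
(p -> p) <-> p = True <-> U = U
p & ((p -> p) <-> p) = U & U = U
In K3: p -> p = U -> U = U  [~U | U]
(p -> p) <-> p = U <-> U = U
p & ((p -> p) <-> p) = U & U = U

U; U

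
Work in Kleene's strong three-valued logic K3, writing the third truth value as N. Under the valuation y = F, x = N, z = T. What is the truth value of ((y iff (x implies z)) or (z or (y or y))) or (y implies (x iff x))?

x implies z = N implies T = T  [not N or T]
y iff (x implies z) = F iff T = F
y or y = F or F = F
z or (y or y) = T or F = T
(y iff (x implies z)) or (z or (y or y)) = F or T = T
x iff x = N iff N = N
y implies (x iff x) = F implies N = T
((y iff (x implies z)) or (z or (y or y))) or (y implies (x iff x)) = T or T = T

T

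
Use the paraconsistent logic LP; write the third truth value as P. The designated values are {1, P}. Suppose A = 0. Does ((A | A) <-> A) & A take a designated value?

A | A = 0 | 0 = 0
(A | A) <-> A = 0 <-> 0 = 1
((A | A) <-> A) & A = 1 & 0 = 0
0 ∉ {1, P}.

No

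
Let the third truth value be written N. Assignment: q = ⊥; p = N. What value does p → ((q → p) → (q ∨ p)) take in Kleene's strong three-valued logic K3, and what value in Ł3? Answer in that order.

N; ⊤

In Kleene's strong three-valued logic K3: q → p = ⊥ → N = ⊤  [¬⊥ ∨ N]
q ∨ p = ⊥ ∨ N = N
(q → p) → (q ∨ p) = ⊤ → N = N
p → ((q → p) → (q ∨ p)) = N → N = N
In Ł3: q → p = ⊥ → N = ⊤
q ∨ p = ⊥ ∨ N = N
(q → p) → (q ∨ p) = ⊤ → N = N
p → ((q → p) → (q ∨ p)) = N → N = ⊤
They differ because Kleene's strong three-valued logic K3 and Ł3 treat N differently under implication.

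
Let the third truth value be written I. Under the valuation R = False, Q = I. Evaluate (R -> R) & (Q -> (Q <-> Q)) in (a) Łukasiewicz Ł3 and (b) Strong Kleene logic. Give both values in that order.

True; I

In Łukasiewicz Ł3: R -> R = False -> False = True
Q <-> Q = I <-> I = True  [1 − |½−½|]
Q -> (Q <-> Q) = I -> True = True
(R -> R) & (Q -> (Q <-> Q)) = True & True = True
In Strong Kleene logic: R -> R = False -> False = True
Q <-> Q = I <-> I = I
Q -> (Q <-> Q) = I -> I = I  [~I | I]
(R -> R) & (Q -> (Q <-> Q)) = True & I = I
They differ because Łukasiewicz Ł3 and Strong Kleene logic treat I differently under implication.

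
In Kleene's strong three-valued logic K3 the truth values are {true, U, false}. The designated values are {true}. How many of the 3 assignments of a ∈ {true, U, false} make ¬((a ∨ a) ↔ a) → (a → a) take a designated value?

a=true: true ✓
a=U: U ·
a=false: true ✓

2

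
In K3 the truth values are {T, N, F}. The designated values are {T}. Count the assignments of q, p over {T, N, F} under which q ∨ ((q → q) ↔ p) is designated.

Designated under: (q=T, p=T); (q=T, p=N); (q=T, p=F); (q=F, p=T).

4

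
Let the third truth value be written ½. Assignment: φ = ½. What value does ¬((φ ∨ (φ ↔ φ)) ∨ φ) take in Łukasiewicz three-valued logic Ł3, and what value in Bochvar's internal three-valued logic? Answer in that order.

In Łukasiewicz three-valued logic Ł3: φ ↔ φ = ½ ↔ ½ = true
φ ∨ (φ ↔ φ) = ½ ∨ true = true
(φ ∨ (φ ↔ φ)) ∨ φ = true ∨ ½ = true
¬((φ ∨ (φ ↔ φ)) ∨ φ) = ¬true = false
In Bochvar's internal three-valued logic: φ ↔ φ = ½ ↔ ½ = ½
φ ∨ (φ ↔ φ) = ½ ∨ ½ = ½
(φ ∨ (φ ↔ φ)) ∨ φ = ½ ∨ ½ = ½
¬((φ ∨ (φ ↔ φ)) ∨ φ) = ¬½ = ½
They differ because Łukasiewicz three-valued logic Ł3 and Bochvar's internal three-valued logic treat ½ differently under the binary connectives.

false; ½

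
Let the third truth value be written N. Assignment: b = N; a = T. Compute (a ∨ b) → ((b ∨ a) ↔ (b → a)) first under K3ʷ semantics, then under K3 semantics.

In K3ʷ: a ∨ b = T ∨ N = N
b ∨ a = N ∨ T = N
b → a = N → T = N  [any arg is the third value ⇒ result is the third value]
(b ∨ a) ↔ (b → a) = N ↔ N = N
(a ∨ b) → ((b ∨ a) ↔ (b → a)) = N → N = N
In K3: a ∨ b = T ∨ N = T
b ∨ a = N ∨ T = T
b → a = N → T = T  [¬N ∨ T]
(b ∨ a) ↔ (b → a) = T ↔ T = T
(a ∨ b) → ((b ∨ a) ↔ (b → a)) = T → T = T
They differ because K3ʷ and K3 treat N differently under the binary connectives.

N; T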